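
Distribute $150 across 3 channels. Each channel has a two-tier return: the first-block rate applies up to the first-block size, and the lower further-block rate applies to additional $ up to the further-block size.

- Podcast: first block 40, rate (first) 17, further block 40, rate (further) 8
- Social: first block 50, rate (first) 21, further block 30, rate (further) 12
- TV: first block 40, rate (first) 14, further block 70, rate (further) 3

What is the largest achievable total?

Rank every tier by rate: Social/T1 21 > Podcast/T1 17 > TV/T1 14 > Social/T2 12 > Podcast/T2 8 > TV/T2 3.
Social/T1 (21): +50 ; 100 left.
Fill Podcast T1 block (40 at 17) ; 60 left.
TV T1 at 14: fill all 40 ; 20 left.
20 remain; put them into Social T2 at 12.
Total = 21×50 + 17×40 + 14×40 + 12×20 = 2530.

2530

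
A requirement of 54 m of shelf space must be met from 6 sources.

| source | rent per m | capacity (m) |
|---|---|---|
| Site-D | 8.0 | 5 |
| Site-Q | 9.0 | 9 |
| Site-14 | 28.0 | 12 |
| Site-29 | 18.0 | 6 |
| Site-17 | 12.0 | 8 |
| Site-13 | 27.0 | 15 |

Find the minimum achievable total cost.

Use sources in increasing cost order.
Take 5 from Site-D at 8.0 → need 49 more.
Site-Q at 9.0: take all 9 m → 40 still needed.
Site-17 (12.0): use full 8 → 32 m to go.
Site-29 at 18.0: take all 6 m → 26 still needed.
Site-13 (27.0): use full 15 → 11 m to go.
Site-14 at 28.0: take 11 of its 12 → requirement met.
Cost = 5×8.0 + 9×9.0 + 8×12.0 + 6×18.0 + 15×27.0 + 11×28.0 = 1038.

1038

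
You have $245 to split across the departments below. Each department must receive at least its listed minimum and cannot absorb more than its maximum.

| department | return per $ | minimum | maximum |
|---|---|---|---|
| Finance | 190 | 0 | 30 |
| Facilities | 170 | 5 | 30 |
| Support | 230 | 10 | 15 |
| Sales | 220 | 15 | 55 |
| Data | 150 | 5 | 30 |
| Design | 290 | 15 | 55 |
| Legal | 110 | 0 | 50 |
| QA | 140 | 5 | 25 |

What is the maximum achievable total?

50850

Meeting every minimum uses 0+5+10+15+5+15+0+5 = 55 $, leaving 190.
Highest return per $ first: Design 290 > Support 230 > Sales 220 > Finance 190 > Facilities 170 > Data 150 > QA 140 > Legal 110.
Design: +40 to 55 (cap) → 150 left.
Support takes 5 more to reach its cap of 15 → 145 left.
Sales takes 40 more to reach its cap of 55 → 105 left.
Give Finance 30 more to hit its cap of 30 → 75 left.
Facilities: +25 to 30 (cap) → 50 left.
Data takes 25 more to reach its cap of 30 → 25 left.
QA takes 20 more to reach its cap of 25 → 5 left.
Legal has room for 50 more but only 5 remain, so it gets 5.
Total = 190×30 + 170×30 + 230×15 + 220×55 + 150×30 + 290×55 + 110×5 + 140×25 = 50850.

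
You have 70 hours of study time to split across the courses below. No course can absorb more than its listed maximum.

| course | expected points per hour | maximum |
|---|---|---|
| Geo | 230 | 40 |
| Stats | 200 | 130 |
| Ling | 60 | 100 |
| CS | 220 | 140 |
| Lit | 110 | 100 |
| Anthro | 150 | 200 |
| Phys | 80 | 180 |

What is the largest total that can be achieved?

Order the courses by expected points per hour: Geo 230 > CS 220 > Stats 200 > Anthro 150 > Lit 110 > Phys 80 > Ling 60.
Geo takes 40 to reach its cap of 40 — 30 left.
CS has room for 140 but only 30 remain, so it gets 30.
Total = 230×40 + 220×30 = 15800.

15800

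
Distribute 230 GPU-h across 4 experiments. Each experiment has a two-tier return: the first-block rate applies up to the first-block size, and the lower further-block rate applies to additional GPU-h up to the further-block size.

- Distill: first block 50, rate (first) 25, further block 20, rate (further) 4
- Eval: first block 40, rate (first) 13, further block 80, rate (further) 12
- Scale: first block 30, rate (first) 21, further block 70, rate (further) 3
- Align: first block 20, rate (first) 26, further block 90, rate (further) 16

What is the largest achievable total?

4360

Treat each block as its own option and order by rate: Align/first 26 > Distill/first 25 > Scale/first 21 > Align/second 16 > Eval/first 13 > Eval/second 12 > Distill/second 4 > Scale/second 3.
Align first at 26: fill all 20 → 210 left.
Distill first at 25: fill all 50 → 160 left.
Fill Scale first block (30 at 21) → 130 left.
Align/second (16): +90 → 40 left.
Eval/first (13): +40 → 0 left.
Total = 26×20 + 25×50 + 21×30 + 16×90 + 13×40 = 4360.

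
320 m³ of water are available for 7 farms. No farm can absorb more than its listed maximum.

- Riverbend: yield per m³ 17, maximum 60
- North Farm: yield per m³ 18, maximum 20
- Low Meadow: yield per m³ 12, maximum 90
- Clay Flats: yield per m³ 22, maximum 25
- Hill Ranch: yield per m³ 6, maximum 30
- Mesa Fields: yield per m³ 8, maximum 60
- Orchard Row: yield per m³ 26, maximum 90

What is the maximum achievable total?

Order the farms by yield per m³: Orchard Row 26 > Clay Flats 22 > North Farm 18 > Riverbend 17 > Low Meadow 12 > Mesa Fields 8 > Hill Ranch 6.
Orchard Row takes 90 to reach its cap of 90 ; 230 left.
Clay Flats: +25 to 25 (cap) ; 205 left.
Give North Farm 20 to hit its cap of 20 ; 185 left.
Riverbend takes 60 to reach its cap of 60 ; 125 left.
Give Low Meadow 90 to hit its cap of 90 ; 35 left.
Mesa Fields: +35 (room for 60) → 35. Pool exhausted.
Total = 17×60 + 18×20 + 12×90 + 22×25 + 8×35 + 26×90 = 5630.

5630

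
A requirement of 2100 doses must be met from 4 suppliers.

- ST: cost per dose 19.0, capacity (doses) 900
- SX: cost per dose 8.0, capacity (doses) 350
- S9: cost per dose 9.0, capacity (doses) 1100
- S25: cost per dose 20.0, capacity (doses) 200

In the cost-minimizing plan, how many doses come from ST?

650

Use suppliers in increasing cost order.
SX at 8.0: take all 350 doses → 1750 still needed.
S9 (9.0): use full 1100 → 650 doses to go.
Take 650 from ST at 19.0 to finish.
S25: unused.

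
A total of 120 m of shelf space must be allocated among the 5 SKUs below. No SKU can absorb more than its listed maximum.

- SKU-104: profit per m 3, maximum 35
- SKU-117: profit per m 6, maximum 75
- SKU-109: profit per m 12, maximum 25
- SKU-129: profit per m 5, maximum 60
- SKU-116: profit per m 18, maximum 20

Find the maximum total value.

1110

Highest profit per m first: SKU-116 18 > SKU-109 12 > SKU-117 6 > SKU-129 5 > SKU-104 3.
Give SKU-116 20 to hit its cap of 20 → 100 left.
SKU-109 takes 25 to reach its cap of 25 → 75 left.
Give SKU-117 75 to hit its cap of 75 → 0 left.
Total = 6×75 + 12×25 + 18×20 = 1110.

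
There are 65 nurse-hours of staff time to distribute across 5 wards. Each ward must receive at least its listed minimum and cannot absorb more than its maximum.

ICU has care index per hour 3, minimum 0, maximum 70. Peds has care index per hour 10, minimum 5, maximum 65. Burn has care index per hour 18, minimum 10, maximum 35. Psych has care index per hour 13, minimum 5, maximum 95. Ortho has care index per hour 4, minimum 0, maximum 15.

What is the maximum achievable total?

1005

Meeting every minimum uses 0+5+10+5+0 = 20 nurse-hours, leaving 45.
Rank by care index per hour: Burn 18 > Psych 13 > Peds 10 > Ortho 4 > ICU 3.
Give Burn 25 more to hit its cap of 35 ; 20 left.
Psych: +20 (room for 90) → 25. Pool exhausted.
Total = 10×5 + 18×35 + 13×25 = 1005.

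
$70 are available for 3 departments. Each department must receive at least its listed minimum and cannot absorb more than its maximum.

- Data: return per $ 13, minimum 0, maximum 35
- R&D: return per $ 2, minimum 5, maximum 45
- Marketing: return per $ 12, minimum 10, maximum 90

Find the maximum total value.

825

Meeting every minimum uses 0+5+10 = 15 $, leaving 55.
Order the departments by return per $: Data 13 > Marketing 12 > R&D 2.
Data takes 35 more to reach its cap of 35 → 20 left.
Only 20 left; Marketing takes them to reach 30.
Total = 13×35 + 2×5 + 12×30 = 825.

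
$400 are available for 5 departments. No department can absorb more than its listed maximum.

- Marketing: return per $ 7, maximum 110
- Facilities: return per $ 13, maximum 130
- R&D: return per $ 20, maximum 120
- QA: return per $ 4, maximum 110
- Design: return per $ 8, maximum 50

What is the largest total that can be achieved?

5190

Order the departments by return per $: R&D 20 > Facilities 13 > Design 8 > Marketing 7 > QA 4.
R&D: +120 to 120 (cap) ; 280 left.
Facilities: +130 to 130 (cap) ; 150 left.
Design takes 50 to reach its cap of 50 ; 100 left.
Marketing: +100 (room for 110) → 100. Pool exhausted.
Total = 7×100 + 13×130 + 20×120 + 8×50 = 5190.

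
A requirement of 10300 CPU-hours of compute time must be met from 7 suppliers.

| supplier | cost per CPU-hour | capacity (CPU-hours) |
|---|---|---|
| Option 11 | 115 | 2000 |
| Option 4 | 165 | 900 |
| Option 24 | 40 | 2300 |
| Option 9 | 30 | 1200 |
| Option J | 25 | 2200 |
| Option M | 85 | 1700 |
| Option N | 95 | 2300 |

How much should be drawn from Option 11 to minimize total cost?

600

Fill from the cheapest supplier first.
Option J at 25: take all 2200 CPU-hours — 8100 still needed.
Option 9 at 30: take all 1200 CPU-hours — 6900 still needed.
Option 24 (40): use full 2300 — 4600 CPU-hours to go.
Option M at 85: take all 1700 CPU-hours — 2900 still needed.
Option N (95): use full 2300 — 600 CPU-hours to go.
Take 600 from Option 11 at 115 to finish.
Option 4: unused.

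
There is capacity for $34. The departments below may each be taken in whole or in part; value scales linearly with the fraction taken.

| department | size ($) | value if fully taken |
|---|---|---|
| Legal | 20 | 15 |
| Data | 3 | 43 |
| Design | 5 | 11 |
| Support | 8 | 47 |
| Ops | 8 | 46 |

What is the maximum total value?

Sort by value density: Data 43/3≈14.3, Support 47/8≈5.88, Ops 46/8≈5.75, Design 11/5≈2.2, Legal 15/20≈0.75.
Data: take in full, 3 $ for value 43 → 31 left.
All 8 $ of Support fit (value 47) → 23 remain.
Ops: take in full, 8 $ for value 46 → 15 left.
All 5 $ of Design fit (value 11) → 10 remain.
Fill the last 10 $ with part of Legal: 10/20 of it earns 7.5.
Total value = 154.5.

154.5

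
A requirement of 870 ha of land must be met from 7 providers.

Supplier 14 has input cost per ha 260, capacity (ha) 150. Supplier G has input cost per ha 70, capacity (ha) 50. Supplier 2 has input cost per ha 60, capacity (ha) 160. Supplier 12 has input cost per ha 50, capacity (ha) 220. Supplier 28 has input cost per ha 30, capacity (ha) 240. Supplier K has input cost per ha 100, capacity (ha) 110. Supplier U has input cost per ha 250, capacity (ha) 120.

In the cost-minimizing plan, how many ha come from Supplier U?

Use providers in increasing cost order.
Supplier 28 at 30: take all 240 ha → 630 still needed.
Supplier 12 at 50: take all 220 ha → 410 still needed.
Supplier 2 (60): use full 160 → 250 ha to go.
Take 50 from Supplier G at 70 → need 200 more.
Take 110 from Supplier K at 100 → need 90 more.
Supplier U (250): take the remaining 90 → done.
Supplier 14: unused.

90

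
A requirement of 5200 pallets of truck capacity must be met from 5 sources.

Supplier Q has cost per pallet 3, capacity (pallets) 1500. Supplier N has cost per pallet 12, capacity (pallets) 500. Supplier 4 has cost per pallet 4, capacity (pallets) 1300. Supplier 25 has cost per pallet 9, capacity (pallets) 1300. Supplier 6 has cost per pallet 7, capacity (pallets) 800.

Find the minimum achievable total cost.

Use sources in increasing cost order.
Supplier Q (3): use full 1500 — 3700 pallets to go.
Supplier 4 (4): use full 1300 — 2400 pallets to go.
Supplier 6 at 7: take all 800 pallets — 1600 still needed.
Supplier 25 (9): use full 1300 — 300 pallets to go.
Supplier N at 12: take 300 of its 500 — requirement met.
Cost = 1500×3 + 1300×4 + 800×7 + 1300×9 + 300×12 = 30600.

30600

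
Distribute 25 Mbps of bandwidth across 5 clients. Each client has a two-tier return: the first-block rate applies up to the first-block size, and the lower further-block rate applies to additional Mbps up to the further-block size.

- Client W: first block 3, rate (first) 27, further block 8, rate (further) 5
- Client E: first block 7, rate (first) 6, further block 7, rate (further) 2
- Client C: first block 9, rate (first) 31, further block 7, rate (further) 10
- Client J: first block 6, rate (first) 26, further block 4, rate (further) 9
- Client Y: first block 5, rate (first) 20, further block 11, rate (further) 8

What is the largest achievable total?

Treat each block as its own option and order by rate: Client C/tier1 31 > Client W/tier1 27 > Client J/tier1 26 > Client Y/tier1 20 > Client C/tier2 10 > Client J/tier2 9 > Client Y/tier2 8 > Client E/tier1 6 > Client W/tier2 5 > Client E/tier2 2.
Client C/tier1 (31): +9 → 16 left.
Client W/tier1 (27): +3 → 13 left.
Client J tier1 at 26: fill all 6 → 7 left.
Client Y/tier1 (20): +5 → 2 left.
Client C/tier2: +2 of 7 at 10; pool empty.
Total = 31×9 + 27×3 + 26×6 + 20×5 + 10×2 = 636.

636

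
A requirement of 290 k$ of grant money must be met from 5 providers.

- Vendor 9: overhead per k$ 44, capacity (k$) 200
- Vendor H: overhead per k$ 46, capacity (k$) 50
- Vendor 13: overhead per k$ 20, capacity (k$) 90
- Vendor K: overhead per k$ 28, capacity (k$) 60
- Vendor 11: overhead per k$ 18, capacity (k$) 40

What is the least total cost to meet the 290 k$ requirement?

8600

Fill from the cheapest provider first.
Vendor 11 (18): use full 40 — 250 k$ to go.
Take 90 from Vendor 13 at 20 — need 160 more.
Vendor K (28): use full 60 — 100 k$ to go.
Vendor 9 at 44: take 100 of its 200 — requirement met.
Vendor H: unused.
Cost = 40×18 + 90×20 + 60×28 + 100×44 = 8600.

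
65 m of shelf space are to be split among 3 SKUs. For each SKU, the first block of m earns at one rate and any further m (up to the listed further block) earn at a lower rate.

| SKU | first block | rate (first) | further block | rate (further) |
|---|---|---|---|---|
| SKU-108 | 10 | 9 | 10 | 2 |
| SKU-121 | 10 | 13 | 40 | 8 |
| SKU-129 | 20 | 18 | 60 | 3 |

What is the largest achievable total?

780

Rank every tier by rate: SKU-129/first 18 > SKU-121/first 13 > SKU-108/first 9 > SKU-121/second 8 > SKU-129/second 3 > SKU-108/second 2.
SKU-129 first at 18: fill all 20 → 45 left.
SKU-121/first (13): +10 → 35 left.
Fill SKU-108 first block (10 at 9) → 25 left.
25 remain; put them into SKU-121 second at 8.
Total = 18×20 + 13×10 + 9×10 + 8×25 = 780.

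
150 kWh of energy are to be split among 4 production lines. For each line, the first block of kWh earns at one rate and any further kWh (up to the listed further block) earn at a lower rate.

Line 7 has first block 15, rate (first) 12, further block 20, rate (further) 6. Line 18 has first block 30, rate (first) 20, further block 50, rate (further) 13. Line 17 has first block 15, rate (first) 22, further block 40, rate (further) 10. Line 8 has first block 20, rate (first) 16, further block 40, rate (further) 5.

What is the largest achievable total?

2280

Rank every tier by rate: Line 17/first 22 > Line 18/first 20 > Line 8/first 16 > Line 18/second 13 > Line 7/first 12 > Line 17/second 10 > Line 7/second 6 > Line 8/second 5.
Fill Line 17 first block (15 at 22) ; 135 left.
Fill Line 18 first block (30 at 20) ; 105 left.
Fill Line 8 first block (20 at 16) ; 85 left.
Fill Line 18 second block (50 at 13) ; 35 left.
Line 7/first (12): +15 ; 20 left.
Line 17/second: +20 of 40 at 10; pool empty.
Total = 22×15 + 20×30 + 16×20 + 13×50 + 12×15 + 10×20 = 2280.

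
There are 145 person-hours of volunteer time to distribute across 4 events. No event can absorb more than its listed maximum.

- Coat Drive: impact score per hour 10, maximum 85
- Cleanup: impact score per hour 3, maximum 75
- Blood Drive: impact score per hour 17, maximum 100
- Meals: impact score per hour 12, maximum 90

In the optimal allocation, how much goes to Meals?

Order the events by impact score per hour: Blood Drive 17 > Meals 12 > Coat Drive 10 > Cleanup 3.
Blood Drive: +100 to 100 (cap) — 45 left.
Meals has room for 90 but only 45 remain, so it gets 45.

45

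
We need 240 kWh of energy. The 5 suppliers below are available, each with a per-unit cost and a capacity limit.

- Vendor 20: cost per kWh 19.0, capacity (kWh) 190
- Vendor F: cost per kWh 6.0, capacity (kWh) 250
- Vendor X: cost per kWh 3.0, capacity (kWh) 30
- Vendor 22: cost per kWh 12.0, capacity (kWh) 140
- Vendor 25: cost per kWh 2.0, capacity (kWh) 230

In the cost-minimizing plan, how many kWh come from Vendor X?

Use suppliers in increasing cost order.
Take 230 from Vendor 25 at 2.0 → need 10 more.
Take 10 from Vendor X at 3.0 to finish.
Vendor F, Vendor 22, Vendor 20: unused.

10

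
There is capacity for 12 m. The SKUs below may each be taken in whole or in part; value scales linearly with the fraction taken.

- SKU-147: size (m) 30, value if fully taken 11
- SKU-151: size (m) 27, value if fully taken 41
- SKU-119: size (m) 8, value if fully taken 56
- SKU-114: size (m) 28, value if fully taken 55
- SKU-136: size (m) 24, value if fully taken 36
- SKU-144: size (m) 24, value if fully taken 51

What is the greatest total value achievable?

64.5

Rank by value-to-size ratio: SKU-119 56/8≈7, SKU-144 51/24≈2.12, SKU-114 55/28≈1.96, SKU-151 41/27≈1.52, SKU-136 36/24≈1.5, SKU-147 11/30≈0.367.
All 8 m of SKU-119 fit (value 56) → 4 remain.
4 m left: a 4/24 share of SKU-144 gives 51×4/24 = 8.5.
Total value = 64.5.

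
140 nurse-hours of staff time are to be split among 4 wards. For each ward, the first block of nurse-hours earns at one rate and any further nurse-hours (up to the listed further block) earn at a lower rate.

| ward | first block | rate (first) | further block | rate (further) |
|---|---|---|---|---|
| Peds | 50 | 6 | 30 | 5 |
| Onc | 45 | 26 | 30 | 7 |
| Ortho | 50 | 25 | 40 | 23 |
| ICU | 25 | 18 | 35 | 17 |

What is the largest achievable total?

Order all 8 blocks by rate: Onc/T1 26 > Ortho/T1 25 > Ortho/T2 23 > ICU/T1 18 > ICU/T2 17 > Onc/T2 7 > Peds/T1 6 > Peds/T2 5.
Onc T1 at 26: fill all 45 → 95 left.
Ortho/T1 (25): +50 → 45 left.
Ortho/T2 (23): +40 → 5 left.
ICU T1 at 18: only 5 left, fill 5.
Total = 26×45 + 25×50 + 23×40 + 18×5 = 3430.

3430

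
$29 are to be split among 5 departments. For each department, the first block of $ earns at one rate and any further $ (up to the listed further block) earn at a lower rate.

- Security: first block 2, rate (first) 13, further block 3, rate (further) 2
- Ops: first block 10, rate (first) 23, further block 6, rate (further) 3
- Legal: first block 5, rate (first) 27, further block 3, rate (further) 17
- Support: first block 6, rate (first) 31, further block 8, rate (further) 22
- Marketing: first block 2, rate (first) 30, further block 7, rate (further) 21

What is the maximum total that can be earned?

743

Treat each block as its own option and order by rate: Support/T1 31 > Marketing/T1 30 > Legal/T1 27 > Ops/T1 23 > Support/T2 22 > Marketing/T2 21 > Legal/T2 17 > Security/T1 13 > Ops/T2 3 > Security/T2 2.
Support T1 at 31: fill all 6 ; 23 left.
Fill Marketing T1 block (2 at 30) ; 21 left.
Legal T1 at 27: fill all 5 ; 16 left.
Fill Ops T1 block (10 at 23) ; 6 left.
Support T2 at 22: only 6 left, fill 6.
Total = 31×6 + 30×2 + 27×5 + 23×10 + 22×6 = 743.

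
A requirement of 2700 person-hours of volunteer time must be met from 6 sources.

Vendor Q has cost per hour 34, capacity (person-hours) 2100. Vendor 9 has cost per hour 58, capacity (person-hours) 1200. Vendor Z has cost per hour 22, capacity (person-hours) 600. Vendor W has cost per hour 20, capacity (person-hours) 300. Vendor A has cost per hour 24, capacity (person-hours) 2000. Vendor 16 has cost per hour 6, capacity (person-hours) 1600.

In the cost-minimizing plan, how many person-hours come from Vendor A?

Cheapest first:
Take 1600 from Vendor 16 at 6 — need 1100 more.
Vendor W at 20: take all 300 person-hours — 800 still needed.
Vendor Z at 22: take all 600 person-hours — 200 still needed.
Vendor A at 24: take 200 of its 2000 — requirement met.
Vendor Q, Vendor 9: unused.

200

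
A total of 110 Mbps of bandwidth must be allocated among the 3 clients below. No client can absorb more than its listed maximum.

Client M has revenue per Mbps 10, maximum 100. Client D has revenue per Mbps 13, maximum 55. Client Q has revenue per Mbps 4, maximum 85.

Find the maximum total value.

Order the clients by revenue per Mbps: Client D 13 > Client M 10 > Client Q 4.
Client D takes 55 to reach its cap of 55 — 55 left.
Only 55 left; Client M takes them to reach 55.
Total = 10×55 + 13×55 = 1265.

1265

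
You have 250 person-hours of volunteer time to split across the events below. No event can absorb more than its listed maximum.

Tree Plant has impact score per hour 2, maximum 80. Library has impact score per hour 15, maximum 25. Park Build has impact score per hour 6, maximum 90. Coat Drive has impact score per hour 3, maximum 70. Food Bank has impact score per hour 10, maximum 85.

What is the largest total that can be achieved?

Highest impact score per hour first: Library 15 > Food Bank 10 > Park Build 6 > Coat Drive 3 > Tree Plant 2.
Library takes 25 to reach its cap of 25 → 225 left.
Food Bank takes 85 to reach its cap of 85 → 140 left.
Park Build takes 90 to reach its cap of 90 → 50 left.
Coat Drive has room for 70 but only 50 remain, so it gets 50.
Total = 15×25 + 6×90 + 3×50 + 10×85 = 1915.

1915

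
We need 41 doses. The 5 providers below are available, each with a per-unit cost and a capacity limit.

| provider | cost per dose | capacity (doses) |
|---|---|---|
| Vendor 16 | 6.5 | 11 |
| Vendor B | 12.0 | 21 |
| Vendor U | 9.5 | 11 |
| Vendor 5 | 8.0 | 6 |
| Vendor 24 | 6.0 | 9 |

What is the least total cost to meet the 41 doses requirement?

326

Cheapest first:
Take 9 from Vendor 24 at 6.0 — need 32 more.
Take 11 from Vendor 16 at 6.5 — need 21 more.
Take 6 from Vendor 5 at 8.0 — need 15 more.
Vendor U (9.5): use full 11 — 4 doses to go.
Vendor B at 12.0: take 4 of its 21 — requirement met.
Cost = 9×6.0 + 11×6.5 + 6×8.0 + 11×9.5 + 4×12.0 = 326.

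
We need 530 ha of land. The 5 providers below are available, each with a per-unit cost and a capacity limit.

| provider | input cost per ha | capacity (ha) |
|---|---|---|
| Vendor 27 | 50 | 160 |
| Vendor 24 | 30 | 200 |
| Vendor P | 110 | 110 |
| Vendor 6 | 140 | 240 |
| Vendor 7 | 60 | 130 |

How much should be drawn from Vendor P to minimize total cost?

Cheapest first:
Vendor 24 at 30: take all 200 ha → 330 still needed.
Vendor 27 (50): use full 160 → 170 ha to go.
Vendor 7 (60): use full 130 → 40 ha to go.
Vendor P at 110: take 40 of its 110 → requirement met.
Vendor 6: unused.

40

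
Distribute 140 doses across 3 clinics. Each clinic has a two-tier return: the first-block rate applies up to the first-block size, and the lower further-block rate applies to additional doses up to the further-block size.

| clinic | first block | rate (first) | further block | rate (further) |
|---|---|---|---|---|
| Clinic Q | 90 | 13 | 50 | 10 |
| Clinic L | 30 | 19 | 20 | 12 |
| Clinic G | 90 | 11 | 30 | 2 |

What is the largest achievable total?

1980

Rank every tier by rate: Clinic L/tier1 19 > Clinic Q/tier1 13 > Clinic L/tier2 12 > Clinic G/tier1 11 > Clinic Q/tier2 10 > Clinic G/tier2 2.
Clinic L/tier1 (19): +30 — 110 left.
Fill Clinic Q tier1 block (90 at 13) — 20 left.
Clinic L tier2 at 12: fill all 20 — 0 left.
Total = 19×30 + 13×90 + 12×20 = 1980.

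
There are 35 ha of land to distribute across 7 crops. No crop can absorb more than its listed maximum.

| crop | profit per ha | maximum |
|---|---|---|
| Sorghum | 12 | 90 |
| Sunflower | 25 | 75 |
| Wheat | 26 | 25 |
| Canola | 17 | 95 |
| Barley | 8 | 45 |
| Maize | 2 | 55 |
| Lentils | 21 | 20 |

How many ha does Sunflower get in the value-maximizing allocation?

10

Highest profit per ha first: Wheat 26 > Sunflower 25 > Lentils 21 > Canola 17 > Sorghum 12 > Barley 8 > Maize 2.
Give Wheat 25 to hit its cap of 25 → 10 left.
Only 10 left; Sunflower takes them to reach 10.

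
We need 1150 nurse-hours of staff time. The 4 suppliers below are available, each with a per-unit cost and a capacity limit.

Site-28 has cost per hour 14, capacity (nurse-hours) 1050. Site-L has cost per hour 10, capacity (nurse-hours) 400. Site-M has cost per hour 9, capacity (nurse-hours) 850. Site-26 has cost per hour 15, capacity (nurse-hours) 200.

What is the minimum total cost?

Fill from the cheapest supplier first.
Site-M (9): use full 850 ; 300 nurse-hours to go.
Take 300 from Site-L at 10 to finish.
Site-28, Site-26: unused.
Cost = 850×9 + 300×10 = 10650.

10650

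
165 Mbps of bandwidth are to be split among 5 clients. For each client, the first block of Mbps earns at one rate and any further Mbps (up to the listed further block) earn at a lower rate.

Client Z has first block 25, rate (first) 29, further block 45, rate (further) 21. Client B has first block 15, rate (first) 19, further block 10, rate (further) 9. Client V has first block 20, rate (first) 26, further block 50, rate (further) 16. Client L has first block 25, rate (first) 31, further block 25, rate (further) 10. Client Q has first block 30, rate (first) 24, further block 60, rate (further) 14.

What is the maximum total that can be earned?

Order all 10 blocks by rate: Client L/first 31 > Client Z/first 29 > Client V/first 26 > Client Q/first 24 > Client Z/second 21 > Client B/first 19 > Client V/second 16 > Client Q/second 14 > Client L/second 10 > Client B/second 9.
Client L/first (31): +25 → 140 left.
Client Z/first (29): +25 → 115 left.
Client V/first (26): +20 → 95 left.
Client Q first at 24: fill all 30 → 65 left.
Client Z/second (21): +45 → 20 left.
Client B/first (19): +15 → 5 left.
5 remain; put them into Client V second at 16.
Total = 31×25 + 29×25 + 26×20 + 24×30 + 21×45 + 19×15 + 16×5 = 4050.

4050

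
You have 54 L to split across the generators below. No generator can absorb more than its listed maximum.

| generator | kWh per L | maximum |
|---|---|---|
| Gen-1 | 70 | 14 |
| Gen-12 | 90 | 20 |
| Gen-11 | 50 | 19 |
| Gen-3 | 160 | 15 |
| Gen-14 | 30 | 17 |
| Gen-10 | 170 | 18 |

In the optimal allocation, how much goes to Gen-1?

1

Order the generators by kWh per L: Gen-10 170 > Gen-3 160 > Gen-12 90 > Gen-1 70 > Gen-11 50 > Gen-14 30.
Give Gen-10 18 to hit its cap of 18 ; 36 left.
Gen-3: +15 to 15 (cap) ; 21 left.
Gen-12 takes 20 to reach its cap of 20 ; 1 left.
Gen-1 has room for 14 but only 1 remain, so it gets 1.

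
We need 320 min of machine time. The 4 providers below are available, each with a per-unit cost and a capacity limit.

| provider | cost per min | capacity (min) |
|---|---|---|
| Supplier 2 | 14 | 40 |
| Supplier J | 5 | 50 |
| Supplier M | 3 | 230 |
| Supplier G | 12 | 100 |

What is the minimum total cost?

Cheapest first:
Supplier M at 3: take all 230 min → 90 still needed.
Take 50 from Supplier J at 5 → need 40 more.
Supplier G (12): take the remaining 40 → done.
Supplier 2: unused.
Cost = 230×3 + 50×5 + 40×12 = 1420.

1420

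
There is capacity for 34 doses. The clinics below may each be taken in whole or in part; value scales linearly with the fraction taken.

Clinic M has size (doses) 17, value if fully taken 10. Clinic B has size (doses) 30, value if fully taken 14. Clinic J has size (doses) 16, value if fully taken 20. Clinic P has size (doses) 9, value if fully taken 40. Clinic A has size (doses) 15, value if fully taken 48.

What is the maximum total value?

Best value per unit of size first: Clinic P 40/9≈4.44, Clinic A 48/15≈3.2, Clinic J 20/16≈1.25, Clinic M 10/17≈0.588, Clinic B 14/30≈0.467.
All 9 doses of Clinic P fit (value 40) — 25 remain.
All 15 doses of Clinic A fit (value 48) — 10 remain.
10 doses left: a 10/16 share of Clinic J gives 20×10/16 = 12.5.
Total value = 100.5.

100.5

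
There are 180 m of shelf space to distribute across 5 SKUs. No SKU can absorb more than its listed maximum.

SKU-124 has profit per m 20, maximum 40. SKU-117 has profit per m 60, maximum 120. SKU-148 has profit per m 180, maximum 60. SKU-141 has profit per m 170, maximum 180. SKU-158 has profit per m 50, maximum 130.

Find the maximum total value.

Order the SKUs by profit per m: SKU-148 180 > SKU-141 170 > SKU-117 60 > SKU-158 50 > SKU-124 20.
SKU-148 takes 60 to reach its cap of 60 — 120 left.
SKU-141: +120 (room for 180) → 120. Pool exhausted.
Total = 180×60 + 170×120 = 31200.

31200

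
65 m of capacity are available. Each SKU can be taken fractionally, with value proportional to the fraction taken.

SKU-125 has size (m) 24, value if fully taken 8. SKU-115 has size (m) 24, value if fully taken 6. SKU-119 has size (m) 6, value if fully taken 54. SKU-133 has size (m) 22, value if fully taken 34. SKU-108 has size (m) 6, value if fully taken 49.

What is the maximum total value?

146.75

Rank by value-to-size ratio: SKU-119 54/6≈9, SKU-108 49/6≈8.17, SKU-133 34/22≈1.55, SKU-125 8/24≈0.333, SKU-115 6/24≈0.25.
SKU-119: take in full, 6 m for value 54 — 59 left.
SKU-108: take in full, 6 m for value 49 — 53 left.
All 22 m of SKU-133 fit (value 34) — 31 remain.
All 24 m of SKU-125 fit (value 8) — 7 remain.
Only 7 m remain; take 7/24 of SKU-115 for value 6×7/24 = 1.75.
Total value = 146.75.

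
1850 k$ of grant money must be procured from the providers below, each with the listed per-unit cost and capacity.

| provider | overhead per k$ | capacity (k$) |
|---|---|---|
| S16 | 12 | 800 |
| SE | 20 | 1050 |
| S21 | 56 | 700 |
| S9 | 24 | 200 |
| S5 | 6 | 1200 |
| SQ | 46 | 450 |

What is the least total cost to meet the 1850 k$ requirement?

15000

Cheapest first:
S5 (6): use full 1200 ; 650 k$ to go.
Take 650 from S16 at 12 to finish.
SE, S9, SQ, S21: unused.
Cost = 1200×6 + 650×12 = 15000.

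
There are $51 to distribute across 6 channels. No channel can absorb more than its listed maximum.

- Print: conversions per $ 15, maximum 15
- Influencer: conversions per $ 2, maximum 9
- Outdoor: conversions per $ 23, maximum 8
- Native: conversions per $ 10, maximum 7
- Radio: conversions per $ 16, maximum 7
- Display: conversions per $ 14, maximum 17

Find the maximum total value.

Highest conversions per $ first: Outdoor 23 > Radio 16 > Print 15 > Display 14 > Native 10 > Influencer 2.
Give Outdoor 8 to hit its cap of 8 — 43 left.
Radio takes 7 to reach its cap of 7 — 36 left.
Print: +15 to 15 (cap) — 21 left.
Display: +17 to 17 (cap) — 4 left.
Native has room for 7 but only 4 remain, so it gets 4.
Total = 15×15 + 23×8 + 10×4 + 16×7 + 14×17 = 799.

799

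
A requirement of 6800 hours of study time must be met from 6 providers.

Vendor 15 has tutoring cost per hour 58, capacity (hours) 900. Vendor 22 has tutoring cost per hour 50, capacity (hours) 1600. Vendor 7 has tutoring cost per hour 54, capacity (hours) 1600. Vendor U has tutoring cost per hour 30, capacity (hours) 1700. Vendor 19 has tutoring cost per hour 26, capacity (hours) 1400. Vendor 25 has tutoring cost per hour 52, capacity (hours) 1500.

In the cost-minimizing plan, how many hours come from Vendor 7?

Use providers in increasing cost order.
Vendor 19 (26): use full 1400 → 5400 hours to go.
Vendor U at 30: take all 1700 hours → 3700 still needed.
Vendor 22 at 50: take all 1600 hours → 2100 still needed.
Vendor 25 (52): use full 1500 → 600 hours to go.
Take 600 from Vendor 7 at 54 to finish.
Vendor 15: unused.

600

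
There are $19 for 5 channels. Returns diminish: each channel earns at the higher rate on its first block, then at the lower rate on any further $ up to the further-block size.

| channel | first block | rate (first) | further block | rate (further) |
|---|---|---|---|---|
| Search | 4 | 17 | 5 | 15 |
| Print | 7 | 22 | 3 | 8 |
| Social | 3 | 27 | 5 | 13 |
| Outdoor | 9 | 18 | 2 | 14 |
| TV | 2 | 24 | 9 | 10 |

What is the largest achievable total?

Order all 10 blocks by rate: Social/first 27 > TV/first 24 > Print/first 22 > Outdoor/first 18 > Search/first 17 > Search/second 15 > Outdoor/second 14 > Social/second 13 > TV/second 10 > Print/second 8.
Social/first (27): +3 — 16 left.
Fill TV first block (2 at 24) — 14 left.
Print/first (22): +7 — 7 left.
Outdoor/first: +7 of 9 at 18; pool empty.
Total = 27×3 + 24×2 + 22×7 + 18×7 = 409.

409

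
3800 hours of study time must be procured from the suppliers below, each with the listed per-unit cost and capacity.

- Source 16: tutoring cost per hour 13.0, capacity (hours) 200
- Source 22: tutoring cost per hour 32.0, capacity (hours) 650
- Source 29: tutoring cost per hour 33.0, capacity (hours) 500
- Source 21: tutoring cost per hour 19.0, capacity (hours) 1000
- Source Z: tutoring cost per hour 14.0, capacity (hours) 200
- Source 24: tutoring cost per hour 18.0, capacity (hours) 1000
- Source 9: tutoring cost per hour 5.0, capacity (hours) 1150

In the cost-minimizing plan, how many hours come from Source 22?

Cheapest first:
Take 1150 from Source 9 at 5.0 ; need 2650 more.
Take 200 from Source 16 at 13.0 ; need 2450 more.
Source Z at 14.0: take all 200 hours ; 2250 still needed.
Take 1000 from Source 24 at 18.0 ; need 1250 more.
Take 1000 from Source 21 at 19.0 ; need 250 more.
Source 22 (32.0): take the remaining 250 ; done.
Source 29: unused.

250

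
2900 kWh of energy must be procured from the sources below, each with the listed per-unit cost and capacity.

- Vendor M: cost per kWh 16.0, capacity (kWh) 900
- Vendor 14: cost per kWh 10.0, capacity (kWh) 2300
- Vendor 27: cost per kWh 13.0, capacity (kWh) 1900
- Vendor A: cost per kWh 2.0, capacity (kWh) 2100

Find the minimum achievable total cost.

Cheapest first:
Take 2100 from Vendor A at 2.0 → need 800 more.
Vendor 14 at 10.0: take 800 of its 2300 → requirement met.
Vendor 27, Vendor M: unused.
Cost = 2100×2.0 + 800×10.0 = 12200.

12200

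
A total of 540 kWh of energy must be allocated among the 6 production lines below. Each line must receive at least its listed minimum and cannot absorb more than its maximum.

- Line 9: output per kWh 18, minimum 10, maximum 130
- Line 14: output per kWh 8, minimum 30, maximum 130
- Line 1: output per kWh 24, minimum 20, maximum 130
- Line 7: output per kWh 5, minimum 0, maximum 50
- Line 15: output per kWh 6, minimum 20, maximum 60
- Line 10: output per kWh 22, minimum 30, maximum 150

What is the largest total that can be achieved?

Meeting every minimum uses 10+30+20+0+20+30 = 110 kWh, leaving 430.
Order the production lines by output per kWh: Line 1 24 > Line 10 22 > Line 9 18 > Line 14 8 > Line 15 6 > Line 7 5.
Line 1: +110 to 130 (cap) — 320 left.
Line 10 takes 120 more to reach its cap of 150 — 200 left.
Line 9 takes 120 more to reach its cap of 130 — 80 left.
Only 80 left; Line 14 takes them to reach 110.
Total = 18×130 + 8×110 + 24×130 + 6×20 + 22×150 = 9760.

9760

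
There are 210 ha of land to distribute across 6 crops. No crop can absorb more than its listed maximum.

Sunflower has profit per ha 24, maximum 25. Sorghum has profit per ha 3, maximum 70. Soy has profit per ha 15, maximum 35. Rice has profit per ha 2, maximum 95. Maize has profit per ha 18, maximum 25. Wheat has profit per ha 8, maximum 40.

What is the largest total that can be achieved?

Highest profit per ha first: Sunflower 24 > Maize 18 > Soy 15 > Wheat 8 > Sorghum 3 > Rice 2.
Sunflower: +25 to 25 (cap) ; 185 left.
Give Maize 25 to hit its cap of 25 ; 160 left.
Soy: +35 to 35 (cap) ; 125 left.
Wheat: +40 to 40 (cap) ; 85 left.
Give Sorghum 70 to hit its cap of 70 ; 15 left.
Rice: +15 (room for 95) → 15. Pool exhausted.
Total = 24×25 + 3×70 + 15×35 + 2×15 + 18×25 + 8×40 = 2135.

2135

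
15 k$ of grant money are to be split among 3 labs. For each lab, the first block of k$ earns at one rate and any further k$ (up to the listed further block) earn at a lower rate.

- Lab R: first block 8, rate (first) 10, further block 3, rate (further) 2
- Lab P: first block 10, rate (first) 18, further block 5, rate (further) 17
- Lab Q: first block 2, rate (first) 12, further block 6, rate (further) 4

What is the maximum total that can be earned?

265

Order all 6 blocks by rate: Lab P/tier1 18 > Lab P/tier2 17 > Lab Q/tier1 12 > Lab R/tier1 10 > Lab Q/tier2 4 > Lab R/tier2 2.
Lab P/tier1 (18): +10 — 5 left.
Lab P/tier2 (17): +5 — 0 left.
Total = 18×10 + 17×5 = 265.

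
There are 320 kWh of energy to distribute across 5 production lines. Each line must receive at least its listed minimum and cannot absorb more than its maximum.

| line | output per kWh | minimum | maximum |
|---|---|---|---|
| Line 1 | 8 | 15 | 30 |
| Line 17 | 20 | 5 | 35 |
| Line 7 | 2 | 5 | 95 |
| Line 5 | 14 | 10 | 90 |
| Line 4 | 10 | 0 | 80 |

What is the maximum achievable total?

Meeting every minimum uses 15+5+5+10+0 = 35 kWh, leaving 285.
Order the production lines by output per kWh: Line 17 20 > Line 5 14 > Line 4 10 > Line 1 8 > Line 7 2.
Line 17: +30 to 35 (cap) ; 255 left.
Give Line 5 80 more to hit its cap of 90 ; 175 left.
Give Line 4 80 more to hit its cap of 80 ; 95 left.
Line 1: +15 to 30 (cap) ; 80 left.
Only 80 left; Line 7 takes them to reach 85.
Total = 8×30 + 20×35 + 2×85 + 14×90 + 10×80 = 3170.

3170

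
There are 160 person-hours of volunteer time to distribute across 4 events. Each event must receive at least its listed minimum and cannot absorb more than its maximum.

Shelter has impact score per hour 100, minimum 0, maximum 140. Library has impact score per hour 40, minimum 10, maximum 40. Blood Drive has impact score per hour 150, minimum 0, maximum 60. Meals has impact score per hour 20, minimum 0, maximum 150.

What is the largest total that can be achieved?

18400

Meeting every minimum uses 0+10+0+0 = 10 person-hours, leaving 150.
Order the events by impact score per hour: Blood Drive 150 > Shelter 100 > Library 40 > Meals 20.
Blood Drive takes 60 more to reach its cap of 60 → 90 left.
Shelter: +90 (room for 140) → 90. Pool exhausted.
Total = 100×90 + 40×10 + 150×60 = 18400.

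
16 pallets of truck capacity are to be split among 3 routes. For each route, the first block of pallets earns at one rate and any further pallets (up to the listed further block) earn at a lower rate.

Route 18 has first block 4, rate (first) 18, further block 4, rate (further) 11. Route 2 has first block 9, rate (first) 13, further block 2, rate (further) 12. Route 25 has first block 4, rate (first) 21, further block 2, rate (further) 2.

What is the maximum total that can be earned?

260

Rank every tier by rate: Route 25/T1 21 > Route 18/T1 18 > Route 2/T1 13 > Route 2/T2 12 > Route 18/T2 11 > Route 25/T2 2.
Route 25 T1 at 21: fill all 4 → 12 left.
Route 18 T1 at 18: fill all 4 → 8 left.
Route 2/T1: +8 of 9 at 13; pool empty.
Total = 21×4 + 18×4 + 13×8 = 260.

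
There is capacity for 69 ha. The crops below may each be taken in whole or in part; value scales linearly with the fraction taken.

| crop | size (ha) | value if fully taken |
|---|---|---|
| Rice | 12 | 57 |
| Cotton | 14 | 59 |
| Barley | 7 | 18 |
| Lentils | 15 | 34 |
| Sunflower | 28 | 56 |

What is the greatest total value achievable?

210

Rank by value-to-size ratio: Rice 57/12≈4.75, Cotton 59/14≈4.21, Barley 18/7≈2.57, Lentils 34/15≈2.27, Sunflower 56/28≈2.
Take all of Rice (12 ha, value 57) → 57 ha left.
Cotton: take in full, 14 ha for value 59 → 43 left.
Barley: take in full, 7 ha for value 18 → 36 left.
All 15 ha of Lentils fit (value 34) → 21 remain.
Only 21 ha remain; take 21/28 of Sunflower for value 56×21/28 = 42.
Total value = 210.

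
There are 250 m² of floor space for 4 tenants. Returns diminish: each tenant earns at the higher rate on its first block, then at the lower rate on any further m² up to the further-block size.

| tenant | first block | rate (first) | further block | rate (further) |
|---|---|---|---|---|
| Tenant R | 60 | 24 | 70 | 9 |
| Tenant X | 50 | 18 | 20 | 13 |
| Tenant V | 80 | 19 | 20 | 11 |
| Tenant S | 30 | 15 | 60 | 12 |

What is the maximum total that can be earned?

4690

Treat each block as its own option and order by rate: Tenant R/first 24 > Tenant V/first 19 > Tenant X/first 18 > Tenant S/first 15 > Tenant X/second 13 > Tenant S/second 12 > Tenant V/second 11 > Tenant R/second 9.
Fill Tenant R first block (60 at 24) → 190 left.
Fill Tenant V first block (80 at 19) → 110 left.
Fill Tenant X first block (50 at 18) → 60 left.
Tenant S/first (15): +30 → 30 left.
Fill Tenant X second block (20 at 13) → 10 left.
Tenant S/second: +10 of 60 at 12; pool empty.
Total = 24×60 + 19×80 + 18×50 + 15×30 + 13×20 + 12×10 = 4690.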